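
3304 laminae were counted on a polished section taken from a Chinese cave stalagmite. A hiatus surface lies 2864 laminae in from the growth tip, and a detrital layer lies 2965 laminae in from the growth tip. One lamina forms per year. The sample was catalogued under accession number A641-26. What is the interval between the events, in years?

101 yr

The two markers are separated by 2965 − 2864 = 101 laminae.
That is 101 years at one lamina per year.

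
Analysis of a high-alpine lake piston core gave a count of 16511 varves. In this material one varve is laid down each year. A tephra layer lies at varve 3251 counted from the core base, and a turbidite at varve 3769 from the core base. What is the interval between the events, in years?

518 years

3769 − 3251 = 518 varves lie between the two events.
At one varve per year, 518 years elapsed between them.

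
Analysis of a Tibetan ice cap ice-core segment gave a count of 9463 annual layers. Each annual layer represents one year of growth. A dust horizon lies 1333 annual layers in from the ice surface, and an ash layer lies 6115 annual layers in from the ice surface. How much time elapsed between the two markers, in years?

Separation: 6115 − 1333 = 4782 annual layers.
One annual layer per year makes the interval 4782 years.

4782 years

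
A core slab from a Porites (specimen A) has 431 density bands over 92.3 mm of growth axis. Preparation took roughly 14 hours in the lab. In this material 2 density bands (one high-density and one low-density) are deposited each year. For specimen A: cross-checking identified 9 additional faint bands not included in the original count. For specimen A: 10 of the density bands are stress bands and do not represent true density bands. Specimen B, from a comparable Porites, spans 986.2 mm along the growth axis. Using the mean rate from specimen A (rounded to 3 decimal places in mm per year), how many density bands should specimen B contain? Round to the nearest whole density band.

4598 density bands

Specimen A: correcting the raw count gives 431 − 10 + 9 = 430 true density bands.
Specimen A: with 2 density bands per year, 430 / 2 = 215 years.
A: Extension rate ≈ 92.3 / 215 = 0.429 mm/year.
For B, 986.2 / 0.429 = 2298.83 years; at 2 density bands per year that is 2298.83 × 2 ≈ 4598 density bands.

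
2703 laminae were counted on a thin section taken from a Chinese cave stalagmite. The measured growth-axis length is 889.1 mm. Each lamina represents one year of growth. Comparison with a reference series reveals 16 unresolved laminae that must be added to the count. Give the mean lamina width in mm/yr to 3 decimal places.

After corrections the count is 2703 + 16 = 2719 laminae.
Mean rate = 889.1 mm / 2719 years ≈ 0.327 mm/yr.

0.327 mm/yr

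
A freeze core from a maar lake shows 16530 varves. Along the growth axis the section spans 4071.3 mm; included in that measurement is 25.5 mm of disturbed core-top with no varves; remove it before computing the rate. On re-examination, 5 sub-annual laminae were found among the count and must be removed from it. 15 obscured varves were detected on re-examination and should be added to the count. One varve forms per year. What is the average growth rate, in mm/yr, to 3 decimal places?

0.245 mm/yr

Adjusted count: 16530 − 5 + 15 = 16540 varves.
The growth record spans 4071.3 − 25.5 = 4045.8 mm.
4045.8 mm over 16540 years gives 4045.8 / 16540 ≈ 0.245 mm/yr.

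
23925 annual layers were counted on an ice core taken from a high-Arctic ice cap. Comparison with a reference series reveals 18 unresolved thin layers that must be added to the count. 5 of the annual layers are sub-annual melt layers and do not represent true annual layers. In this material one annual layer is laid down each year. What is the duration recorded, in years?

After corrections the count is 23925 − 5 + 18 = 23938 annual layers.
With a one-to-one annual layer periodicity this is 23938 years.

23938 yr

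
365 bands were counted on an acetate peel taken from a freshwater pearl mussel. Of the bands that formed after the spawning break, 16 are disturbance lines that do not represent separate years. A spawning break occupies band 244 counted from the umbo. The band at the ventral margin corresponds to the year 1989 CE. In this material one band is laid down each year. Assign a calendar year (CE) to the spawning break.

1884 CE

The spawning break sits at band 244 from the umbo, so 365 − 244 = 121 bands formed after it.
Removing the 16 false bands leaves 121 − 16 = 105 true bands beyond the spawning break.
The band at the ventral margin is 1989 CE, so the spawning break dates to 1989 − 105 = 1884 CE.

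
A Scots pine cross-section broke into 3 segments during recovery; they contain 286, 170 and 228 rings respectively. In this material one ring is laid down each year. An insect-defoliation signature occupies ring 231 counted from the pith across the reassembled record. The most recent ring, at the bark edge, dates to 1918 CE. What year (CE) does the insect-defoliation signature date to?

Total rings = 286 + 170 + 228 = 684.
Between ring 231 and the bark edge there are 684 − 231 = 453 rings.
1918 − 453 = 1465 CE.

1465 CE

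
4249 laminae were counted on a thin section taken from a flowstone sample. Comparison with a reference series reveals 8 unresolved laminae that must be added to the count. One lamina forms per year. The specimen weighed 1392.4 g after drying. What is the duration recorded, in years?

4257 years

After corrections the count is 4249 + 8 = 4257 laminae.
With a one-to-one lamina periodicity this is 4257 years.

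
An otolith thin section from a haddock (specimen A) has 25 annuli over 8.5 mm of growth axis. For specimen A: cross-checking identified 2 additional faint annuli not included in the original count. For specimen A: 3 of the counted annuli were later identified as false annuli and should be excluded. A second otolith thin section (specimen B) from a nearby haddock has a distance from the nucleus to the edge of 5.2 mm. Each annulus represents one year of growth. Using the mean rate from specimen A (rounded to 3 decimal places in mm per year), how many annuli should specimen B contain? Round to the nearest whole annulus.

15 annuli

Specimen A: after corrections the count is 25 − 3 + 2 = 24 annuli.
A: Extension rate ≈ 8.5 / 24 = 0.354 mm/year.
B spans 5.2 / 0.354 = 14.69 years ≈ 15 annuli.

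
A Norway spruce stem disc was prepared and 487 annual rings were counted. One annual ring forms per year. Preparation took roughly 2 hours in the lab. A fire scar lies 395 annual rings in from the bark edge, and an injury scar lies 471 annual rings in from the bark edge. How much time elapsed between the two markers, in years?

76 years

Separation: 471 − 395 = 76 annual rings.
One annual ring per year makes the interval 76 years.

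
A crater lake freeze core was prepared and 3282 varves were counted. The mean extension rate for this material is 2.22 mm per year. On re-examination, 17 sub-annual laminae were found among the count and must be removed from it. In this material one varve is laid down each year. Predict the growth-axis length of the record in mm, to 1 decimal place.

7248.3 mm

After corrections the count is 3282 − 17 = 3265 varves.
Length ≈ 2.22 × 3265 = 7248.3 mm.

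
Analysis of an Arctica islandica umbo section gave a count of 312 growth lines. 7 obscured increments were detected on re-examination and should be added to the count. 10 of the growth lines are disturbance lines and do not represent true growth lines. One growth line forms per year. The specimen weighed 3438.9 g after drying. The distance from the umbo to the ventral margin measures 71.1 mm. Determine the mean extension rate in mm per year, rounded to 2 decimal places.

0.23 mm per year

Adjusted count: 312 − 10 + 7 = 309 growth lines.
Extension rate ≈ 71.1 / 309 = 0.23 mm per year.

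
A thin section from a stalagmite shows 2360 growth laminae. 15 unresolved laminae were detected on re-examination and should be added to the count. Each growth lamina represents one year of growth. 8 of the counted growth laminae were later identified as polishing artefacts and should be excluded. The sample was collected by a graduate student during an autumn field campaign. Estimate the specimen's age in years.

2367 years

Adjusted count: 2360 − 8 + 15 = 2367 growth laminae.
One growth lamina per year makes the duration 2367 years.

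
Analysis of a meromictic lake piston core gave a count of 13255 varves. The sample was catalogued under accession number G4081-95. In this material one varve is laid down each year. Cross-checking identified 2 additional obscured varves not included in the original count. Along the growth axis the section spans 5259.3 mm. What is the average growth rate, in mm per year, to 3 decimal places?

0.397 mm per year

Adjusted count: 13255 + 2 = 13257 varves.
Extension rate ≈ 5259.3 / 13257 = 0.397 mm per year.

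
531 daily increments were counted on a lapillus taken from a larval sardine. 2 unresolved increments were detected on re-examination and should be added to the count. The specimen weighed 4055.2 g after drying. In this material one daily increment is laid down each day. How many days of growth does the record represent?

533 days

True daily increment count = 531 + 2 = 533.
With a one-to-one daily increment periodicity this is 533 days.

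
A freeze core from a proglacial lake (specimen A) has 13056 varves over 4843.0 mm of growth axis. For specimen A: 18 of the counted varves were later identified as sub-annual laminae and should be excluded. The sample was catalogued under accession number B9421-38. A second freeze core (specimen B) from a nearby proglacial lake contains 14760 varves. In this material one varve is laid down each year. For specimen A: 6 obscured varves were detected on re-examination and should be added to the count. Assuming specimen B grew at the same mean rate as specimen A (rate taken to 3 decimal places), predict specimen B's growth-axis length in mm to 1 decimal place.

5476.0 mm

Specimen A: after corrections the count is 13056 − 18 + 6 = 13044 varves.
A: 4843.0 mm over 13044 years gives 4843.0 / 13044 ≈ 0.371 mm per year.
Length of B = 0.371 × 14760 = 5476.0 mm.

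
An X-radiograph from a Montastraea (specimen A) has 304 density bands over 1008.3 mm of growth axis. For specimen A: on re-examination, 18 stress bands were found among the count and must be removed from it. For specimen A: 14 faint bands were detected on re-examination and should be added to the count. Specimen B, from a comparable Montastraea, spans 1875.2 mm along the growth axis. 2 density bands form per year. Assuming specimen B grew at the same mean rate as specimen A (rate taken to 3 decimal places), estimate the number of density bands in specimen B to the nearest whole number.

Specimen A: correcting the raw count gives 304 − 18 + 14 = 300 true density bands.
Specimen A: dividing by 2 density bands per year: 300 / 2 = 150 years.
A: 1008.3 mm over 150 years gives 1008.3 / 150 ≈ 6.722 mm/yr.
Specimen B: 1875.2 mm / 6.722 mm per year = 278.96 years; at 2 density bands per year that is 278.96 × 2 ≈ 558 density bands.

558 density bands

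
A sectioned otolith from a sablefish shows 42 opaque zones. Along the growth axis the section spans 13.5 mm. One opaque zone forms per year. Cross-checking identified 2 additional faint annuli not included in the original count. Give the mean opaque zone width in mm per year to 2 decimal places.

0.31 mm per year

After corrections the count is 42 + 2 = 44 opaque zones.
Extension rate ≈ 13.5 / 44 = 0.31 mm per year.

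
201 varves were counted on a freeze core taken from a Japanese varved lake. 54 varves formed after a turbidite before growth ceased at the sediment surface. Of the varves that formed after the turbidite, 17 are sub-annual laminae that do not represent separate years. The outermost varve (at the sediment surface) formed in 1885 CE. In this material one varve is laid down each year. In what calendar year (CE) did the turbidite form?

There are 54 varves younger than the turbidite.
54 − 17 false = 37 true varves after the turbidite.
Counting back 37 years from 1885 CE places the turbidite in 1885 − 37 = 1848 CE.

1848 CE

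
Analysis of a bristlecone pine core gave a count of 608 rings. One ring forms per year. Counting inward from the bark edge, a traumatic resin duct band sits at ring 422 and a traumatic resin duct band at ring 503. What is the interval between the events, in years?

Separation: 503 − 422 = 81 rings.
At one ring per year, 81 years elapsed between them.

81 years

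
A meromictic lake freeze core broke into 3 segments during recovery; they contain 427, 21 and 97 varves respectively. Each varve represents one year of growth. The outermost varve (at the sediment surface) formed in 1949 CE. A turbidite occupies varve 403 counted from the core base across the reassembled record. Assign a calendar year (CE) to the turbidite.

1807 CE

Total varves = 427 + 21 + 97 = 545.
545 − 403 = 142 varves lie beyond the turbidite toward the sediment surface.
Counting back 142 years from 1949 CE places the turbidite in 1949 − 142 = 1807 CE.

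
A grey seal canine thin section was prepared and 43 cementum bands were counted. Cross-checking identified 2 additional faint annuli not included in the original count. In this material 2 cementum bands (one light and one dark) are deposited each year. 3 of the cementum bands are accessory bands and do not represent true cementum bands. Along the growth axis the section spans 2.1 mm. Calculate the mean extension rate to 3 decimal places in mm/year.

Correcting the raw count gives 43 − 3 + 2 = 42 true cementum bands.
Dividing by 2 cementum bands per year: 42 / 2 = 21 years.
2.1 mm over 21 years gives 2.1 / 21 ≈ 0.100 mm/year.

0.100 mm/year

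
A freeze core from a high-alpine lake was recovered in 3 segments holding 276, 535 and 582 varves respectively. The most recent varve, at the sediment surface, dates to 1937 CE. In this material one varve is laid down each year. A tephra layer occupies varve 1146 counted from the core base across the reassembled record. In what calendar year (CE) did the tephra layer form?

1690 CE

Total varves = 276 + 535 + 582 = 1393.
The tephra layer sits at varve 1146 from the core base, so 1393 − 1146 = 247 varves formed after it.
The varve at the sediment surface is 1937 CE, so the tephra layer dates to 1937 − 247 = 1690 CE.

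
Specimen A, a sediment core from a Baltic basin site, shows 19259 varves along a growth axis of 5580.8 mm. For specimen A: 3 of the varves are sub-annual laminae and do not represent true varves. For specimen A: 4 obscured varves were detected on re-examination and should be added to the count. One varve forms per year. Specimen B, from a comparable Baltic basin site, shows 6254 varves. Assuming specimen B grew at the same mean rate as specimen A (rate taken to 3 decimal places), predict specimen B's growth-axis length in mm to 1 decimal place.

Specimen A: adjusted count: 19259 − 3 + 4 = 19260 varves.
A: Extension rate ≈ 5580.8 / 19260 = 0.290 mm/yr.
Length of B = 0.290 × 6254 = 1813.7 mm.

1813.7 mm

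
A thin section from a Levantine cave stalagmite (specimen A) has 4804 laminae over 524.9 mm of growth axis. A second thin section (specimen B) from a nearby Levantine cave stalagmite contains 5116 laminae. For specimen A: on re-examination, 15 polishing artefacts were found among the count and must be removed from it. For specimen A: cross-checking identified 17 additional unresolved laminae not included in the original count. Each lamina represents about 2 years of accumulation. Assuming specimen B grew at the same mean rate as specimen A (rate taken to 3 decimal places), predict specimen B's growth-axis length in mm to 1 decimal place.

Specimen A: true lamina count = 4804 − 15 + 17 = 4806.
Specimen A: multiplying by 2 years per lamina: 4806 × 2 = 9612 years.
A: 524.9 mm over 9612 years gives 524.9 / 9612 ≈ 0.055 mm per year.
Specimen B: 5116 laminae at 2 years each span 5116 × 2 = 10232 years. B's length ≈ 0.055 × 10232 = 562.8 mm.

562.8 mm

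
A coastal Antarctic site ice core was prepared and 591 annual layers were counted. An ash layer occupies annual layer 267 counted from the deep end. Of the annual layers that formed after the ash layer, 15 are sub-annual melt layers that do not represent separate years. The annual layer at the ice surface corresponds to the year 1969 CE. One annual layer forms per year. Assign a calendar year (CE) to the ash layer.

591 − 267 = 324 annual layers lie beyond the ash layer toward the ice surface.
Removing the 15 false annual layers leaves 324 − 15 = 309 true annual layers beyond the ash layer.
Counting back 309 years from 1969 CE places the ash layer in 1969 − 309 = 1660 CE.

1660 CE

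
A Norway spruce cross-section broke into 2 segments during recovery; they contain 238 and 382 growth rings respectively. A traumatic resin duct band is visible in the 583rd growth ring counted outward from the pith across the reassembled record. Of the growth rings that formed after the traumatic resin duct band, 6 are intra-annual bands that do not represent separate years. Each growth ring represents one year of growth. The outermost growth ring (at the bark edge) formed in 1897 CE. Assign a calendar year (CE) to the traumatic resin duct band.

1866 CE

Total growth rings = 238 + 382 = 620.
The traumatic resin duct band sits at growth ring 583 from the pith, so 620 − 583 = 37 growth rings formed after it.
Removing the 6 false growth rings leaves 37 − 6 = 31 true growth rings beyond the traumatic resin duct band.
Counting back 31 years from 1897 CE places the traumatic resin duct band in 1897 − 31 = 1866 CE.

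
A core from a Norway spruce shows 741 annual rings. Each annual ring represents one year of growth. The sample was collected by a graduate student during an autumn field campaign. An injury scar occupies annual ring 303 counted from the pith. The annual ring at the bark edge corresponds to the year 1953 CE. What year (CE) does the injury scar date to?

741 − 303 = 438 annual rings lie beyond the injury scar toward the bark edge.
1953 − 438 = 1515 CE.

1515 CE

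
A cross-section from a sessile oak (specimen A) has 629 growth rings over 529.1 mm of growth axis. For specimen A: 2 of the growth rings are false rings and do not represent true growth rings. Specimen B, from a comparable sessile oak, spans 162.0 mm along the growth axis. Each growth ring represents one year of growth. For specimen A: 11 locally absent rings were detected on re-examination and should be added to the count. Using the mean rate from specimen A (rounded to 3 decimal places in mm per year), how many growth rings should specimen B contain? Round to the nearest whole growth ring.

Specimen A: after corrections the count is 629 − 2 + 11 = 638 growth rings.
A: 529.1 mm over 638 years gives 529.1 / 638 ≈ 0.829 mm/year.
For B, 162.0 / 0.829 = 195.42 years ≈ 195 growth rings.

195 growth rings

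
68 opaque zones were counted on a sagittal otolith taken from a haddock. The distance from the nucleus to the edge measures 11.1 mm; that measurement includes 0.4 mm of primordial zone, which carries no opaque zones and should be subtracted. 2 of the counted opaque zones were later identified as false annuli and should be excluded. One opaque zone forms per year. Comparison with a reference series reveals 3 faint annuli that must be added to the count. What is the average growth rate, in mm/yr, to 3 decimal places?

Correcting the raw count gives 68 − 2 + 3 = 69 true opaque zones.
The growth record spans 11.1 − 0.4 = 10.7 mm.
Mean rate = 10.7 mm / 69 years ≈ 0.155 mm/yr.

0.155 mm/yr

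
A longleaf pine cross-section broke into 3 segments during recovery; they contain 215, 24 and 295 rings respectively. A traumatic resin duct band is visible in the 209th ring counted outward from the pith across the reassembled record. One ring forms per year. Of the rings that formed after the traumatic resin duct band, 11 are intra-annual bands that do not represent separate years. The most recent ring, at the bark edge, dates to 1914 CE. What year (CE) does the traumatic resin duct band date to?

Total rings = 215 + 24 + 295 = 534.
534 − 209 = 325 rings lie beyond the traumatic resin duct band toward the bark edge.
Excluding 11 false rings: 325 − 11 = 314.
1914 − 314 = 1600 CE.

1600 CE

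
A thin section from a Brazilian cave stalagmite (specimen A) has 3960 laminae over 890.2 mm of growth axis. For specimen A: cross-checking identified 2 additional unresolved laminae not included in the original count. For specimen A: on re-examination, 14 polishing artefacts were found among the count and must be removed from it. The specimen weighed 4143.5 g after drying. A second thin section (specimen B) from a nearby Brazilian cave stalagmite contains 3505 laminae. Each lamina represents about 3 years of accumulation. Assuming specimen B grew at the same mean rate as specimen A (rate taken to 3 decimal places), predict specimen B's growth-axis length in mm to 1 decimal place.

Specimen A: adjusted count: 3960 − 14 + 2 = 3948 laminae.
Specimen A: at 3 years per lamina, 3948 × 3 = 11844 years.
A: 890.2 mm over 11844 years gives 890.2 / 11844 ≈ 0.075 mm per year.
Specimen B: multiplying by 3 years per lamina: 3505 × 3 = 10515 years. Length of B = 0.075 × 10515 = 788.6 mm.

788.6 mm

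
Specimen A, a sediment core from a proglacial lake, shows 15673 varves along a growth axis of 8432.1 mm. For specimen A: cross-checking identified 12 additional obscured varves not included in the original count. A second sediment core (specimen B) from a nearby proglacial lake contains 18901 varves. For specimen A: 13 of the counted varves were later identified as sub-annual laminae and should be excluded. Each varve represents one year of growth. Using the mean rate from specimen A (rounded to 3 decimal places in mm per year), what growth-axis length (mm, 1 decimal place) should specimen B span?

10168.7 mm

Specimen A: after corrections the count is 15673 − 13 + 12 = 15672 varves.
A: Mean rate = 8432.1 mm / 15672 years ≈ 0.538 mm/yr.
B's length ≈ 0.538 × 18901 = 10168.7 mm.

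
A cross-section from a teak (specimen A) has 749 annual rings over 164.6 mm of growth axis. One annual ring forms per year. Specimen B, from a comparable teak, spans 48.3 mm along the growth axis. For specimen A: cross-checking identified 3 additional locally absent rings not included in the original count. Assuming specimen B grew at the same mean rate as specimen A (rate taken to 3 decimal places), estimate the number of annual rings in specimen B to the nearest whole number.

221 annual rings

Specimen A: after corrections the count is 749 + 3 = 752 annual rings.
A: Extension rate ≈ 164.6 / 752 = 0.219 mm/year.
B spans 48.3 / 0.219 = 220.55 years ≈ 221 annual rings.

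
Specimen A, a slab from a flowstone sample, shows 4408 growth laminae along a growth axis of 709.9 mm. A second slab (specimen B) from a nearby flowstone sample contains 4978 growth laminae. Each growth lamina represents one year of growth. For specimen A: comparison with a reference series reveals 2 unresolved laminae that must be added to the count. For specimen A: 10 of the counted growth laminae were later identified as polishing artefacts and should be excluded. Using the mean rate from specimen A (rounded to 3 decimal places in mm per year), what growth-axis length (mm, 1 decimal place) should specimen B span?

Specimen A: after corrections the count is 4408 − 10 + 2 = 4400 growth laminae.
A: Extension rate ≈ 709.9 / 4400 = 0.161 mm per year.
Length of B = 0.161 × 4978 = 801.5 mm.

801.5 mm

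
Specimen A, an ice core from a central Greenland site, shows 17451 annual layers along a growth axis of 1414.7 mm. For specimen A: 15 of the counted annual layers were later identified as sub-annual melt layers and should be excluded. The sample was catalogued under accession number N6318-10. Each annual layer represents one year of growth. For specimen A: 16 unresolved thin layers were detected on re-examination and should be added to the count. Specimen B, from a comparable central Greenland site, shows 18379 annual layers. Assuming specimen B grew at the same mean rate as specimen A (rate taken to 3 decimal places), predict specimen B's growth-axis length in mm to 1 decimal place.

1488.7 mm

Specimen A: after corrections the count is 17451 − 15 + 16 = 17452 annual layers.
A: Extension rate ≈ 1414.7 / 17452 = 0.081 mm/year.
For B, 0.081 mm/year × 18379 years = 1488.7 mm.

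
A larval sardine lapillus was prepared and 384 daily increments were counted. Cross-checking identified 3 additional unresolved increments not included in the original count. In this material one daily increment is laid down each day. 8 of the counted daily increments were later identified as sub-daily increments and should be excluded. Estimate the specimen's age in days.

True daily increment count = 384 − 8 + 3 = 379.
With a one-to-one daily increment periodicity this is 379 days.

379 days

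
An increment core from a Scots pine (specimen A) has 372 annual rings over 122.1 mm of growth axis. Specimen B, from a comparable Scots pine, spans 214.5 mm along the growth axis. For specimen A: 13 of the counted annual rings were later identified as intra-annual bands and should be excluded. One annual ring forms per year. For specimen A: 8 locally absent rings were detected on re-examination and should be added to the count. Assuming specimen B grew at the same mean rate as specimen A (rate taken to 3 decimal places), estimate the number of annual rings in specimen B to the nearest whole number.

Specimen A: true annual ring count = 372 − 13 + 8 = 367.
A: Extension rate ≈ 122.1 / 367 = 0.333 mm per year.
For B, 214.5 / 0.333 = 644.14 years ≈ 644 annual rings.

644 annual rings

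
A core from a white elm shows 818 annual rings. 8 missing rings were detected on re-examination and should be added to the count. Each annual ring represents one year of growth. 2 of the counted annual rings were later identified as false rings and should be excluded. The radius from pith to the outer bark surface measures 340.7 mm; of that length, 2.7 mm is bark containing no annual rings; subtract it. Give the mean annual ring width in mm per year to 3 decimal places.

Adjusted count: 818 − 2 + 8 = 824 annual rings.
The growth record spans 340.7 − 2.7 = 338.0 mm.
338.0 mm over 824 years gives 338.0 / 824 ≈ 0.410 mm per year.

0.410 mm per year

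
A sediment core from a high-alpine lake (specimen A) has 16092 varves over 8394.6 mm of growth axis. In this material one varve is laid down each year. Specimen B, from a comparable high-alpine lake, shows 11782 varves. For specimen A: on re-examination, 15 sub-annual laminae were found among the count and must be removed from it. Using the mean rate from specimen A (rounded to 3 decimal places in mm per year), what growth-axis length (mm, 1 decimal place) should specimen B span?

Specimen A: true varve count = 16092 − 15 = 16077.
A: Extension rate ≈ 8394.6 / 16077 = 0.522 mm per year.
For B, 0.522 mm/year × 11782 years = 6150.2 mm.

6150.2 mm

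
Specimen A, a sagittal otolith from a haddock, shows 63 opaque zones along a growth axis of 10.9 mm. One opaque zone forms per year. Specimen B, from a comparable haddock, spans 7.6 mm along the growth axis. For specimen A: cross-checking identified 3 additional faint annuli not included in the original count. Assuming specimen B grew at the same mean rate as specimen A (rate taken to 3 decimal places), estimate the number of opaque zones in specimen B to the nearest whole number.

46 opaque zones

Specimen A: true opaque zone count = 63 + 3 = 66.
A: Mean rate = 10.9 mm / 66 years ≈ 0.165 mm/yr.
B spans 7.6 / 0.165 = 46.06 years ≈ 46 opaque zones.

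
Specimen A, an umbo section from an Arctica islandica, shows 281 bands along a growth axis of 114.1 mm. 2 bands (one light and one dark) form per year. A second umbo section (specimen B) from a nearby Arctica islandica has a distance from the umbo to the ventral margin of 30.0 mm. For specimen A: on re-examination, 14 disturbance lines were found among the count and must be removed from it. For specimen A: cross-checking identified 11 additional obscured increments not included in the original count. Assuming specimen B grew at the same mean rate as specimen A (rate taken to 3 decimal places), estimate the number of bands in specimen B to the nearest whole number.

Specimen A: after corrections the count is 281 − 14 + 11 = 278 bands.
Specimen A: dividing by 2 bands per year: 278 / 2 = 139 years.
A: Extension rate ≈ 114.1 / 139 = 0.821 mm per year.
For B, 30.0 / 0.821 = 36.54 years; at 2 bands per year that is 36.54 × 2 ≈ 73 bands.

73 bands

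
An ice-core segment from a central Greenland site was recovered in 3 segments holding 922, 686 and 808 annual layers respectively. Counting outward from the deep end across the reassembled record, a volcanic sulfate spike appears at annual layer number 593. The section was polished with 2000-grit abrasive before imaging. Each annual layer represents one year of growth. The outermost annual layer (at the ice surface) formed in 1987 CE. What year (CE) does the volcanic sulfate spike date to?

Total annual layers = 922 + 686 + 808 = 2416.
The volcanic sulfate spike sits at annual layer 593 from the deep end, so 2416 − 593 = 1823 annual layers formed after it.
The annual layer at the ice surface is 1987 CE, so the volcanic sulfate spike dates to 1987 − 1823 = 164 CE.

164 CE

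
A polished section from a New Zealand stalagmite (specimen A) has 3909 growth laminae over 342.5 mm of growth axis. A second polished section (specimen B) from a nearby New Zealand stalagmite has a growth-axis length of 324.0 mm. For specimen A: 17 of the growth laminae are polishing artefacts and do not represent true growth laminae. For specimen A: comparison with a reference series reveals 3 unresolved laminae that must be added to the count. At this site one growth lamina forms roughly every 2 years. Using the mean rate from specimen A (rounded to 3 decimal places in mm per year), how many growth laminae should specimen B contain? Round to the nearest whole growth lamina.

3682 growth laminae

Specimen A: after corrections the count is 3909 − 17 + 3 = 3895 growth laminae.
Specimen A: multiplying by 2 years per growth lamina: 3895 × 2 = 7790 years.
A: 342.5 mm over 7790 years gives 342.5 / 7790 ≈ 0.044 mm/yr.
B spans 324.0 / 0.044 = 7363.64 years; at 2 years per growth lamina that is 7363.64 / 2 ≈ 3682 growth laminae.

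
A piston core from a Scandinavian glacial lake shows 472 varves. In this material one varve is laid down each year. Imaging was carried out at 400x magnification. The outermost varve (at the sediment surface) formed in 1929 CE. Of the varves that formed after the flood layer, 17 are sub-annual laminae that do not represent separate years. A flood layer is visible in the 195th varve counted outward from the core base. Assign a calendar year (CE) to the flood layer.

472 − 195 = 277 varves lie beyond the flood layer toward the sediment surface.
Excluding 17 false varves: 277 − 17 = 260.
The varve at the sediment surface is 1929 CE, so the flood layer dates to 1929 − 260 = 1669 CE.

1669 CE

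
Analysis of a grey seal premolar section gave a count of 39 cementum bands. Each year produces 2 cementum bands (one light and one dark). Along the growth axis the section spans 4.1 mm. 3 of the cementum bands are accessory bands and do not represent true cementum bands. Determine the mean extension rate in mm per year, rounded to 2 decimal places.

Adjusted count: 39 − 3 = 36 cementum bands.
36 cementum bands at 2 per year is 36 / 2 = 18 years.
Mean rate = 4.1 mm / 18 years ≈ 0.23 mm per year.

0.23 mm per year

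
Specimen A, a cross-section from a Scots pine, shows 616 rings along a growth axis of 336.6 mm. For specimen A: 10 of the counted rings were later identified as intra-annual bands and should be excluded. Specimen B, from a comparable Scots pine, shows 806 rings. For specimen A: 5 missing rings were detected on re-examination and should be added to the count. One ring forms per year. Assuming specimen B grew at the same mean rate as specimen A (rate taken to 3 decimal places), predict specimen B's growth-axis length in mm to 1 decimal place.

444.1 mm

Specimen A: true ring count = 616 − 10 + 5 = 611.
A: 336.6 mm over 611 years gives 336.6 / 611 ≈ 0.551 mm/yr.
Length of B = 0.551 × 806 = 444.1 mm.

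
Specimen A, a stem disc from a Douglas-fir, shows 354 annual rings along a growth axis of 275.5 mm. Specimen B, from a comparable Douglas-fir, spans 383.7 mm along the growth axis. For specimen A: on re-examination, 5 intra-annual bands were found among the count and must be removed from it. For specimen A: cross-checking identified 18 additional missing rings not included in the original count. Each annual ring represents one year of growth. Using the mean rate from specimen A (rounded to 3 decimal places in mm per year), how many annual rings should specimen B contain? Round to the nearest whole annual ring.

511 annual rings

Specimen A: correcting the raw count gives 354 − 5 + 18 = 367 true annual rings.
A: 275.5 mm over 367 years gives 275.5 / 367 ≈ 0.751 mm/yr.
Specimen B: 383.7 mm / 0.751 mm per year = 510.92 years ≈ 511 annual rings.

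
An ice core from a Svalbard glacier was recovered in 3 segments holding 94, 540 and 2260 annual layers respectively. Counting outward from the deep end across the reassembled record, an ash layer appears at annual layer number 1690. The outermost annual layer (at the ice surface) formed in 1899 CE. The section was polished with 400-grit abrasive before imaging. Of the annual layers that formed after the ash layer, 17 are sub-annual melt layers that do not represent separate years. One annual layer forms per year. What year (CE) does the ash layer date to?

Total annual layers = 94 + 540 + 2260 = 2894.
Between annual layer 1690 and the ice surface there are 2894 − 1690 = 1204 annual layers.
1204 − 17 false = 1187 true annual layers after the ash layer.
The annual layer at the ice surface is 1899 CE, so the ash layer dates to 1899 − 1187 = 712 CE.

712 CE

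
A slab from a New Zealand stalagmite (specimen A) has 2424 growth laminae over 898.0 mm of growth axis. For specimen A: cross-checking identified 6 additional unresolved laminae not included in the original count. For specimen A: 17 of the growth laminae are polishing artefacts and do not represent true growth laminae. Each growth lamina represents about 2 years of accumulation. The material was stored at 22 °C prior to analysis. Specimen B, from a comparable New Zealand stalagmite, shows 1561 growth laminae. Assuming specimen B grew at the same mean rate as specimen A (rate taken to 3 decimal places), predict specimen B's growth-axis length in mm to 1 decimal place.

Specimen A: correcting the raw count gives 2424 − 17 + 6 = 2413 true growth laminae.
Specimen A: multiplying by 2 years per growth lamina: 2413 × 2 = 4826 years.
A: Extension rate ≈ 898.0 / 4826 = 0.186 mm per year.
Specimen B: 1561 growth laminae at 2 years each span 1561 × 2 = 3122 years. B's length ≈ 0.186 × 3122 = 580.7 mm.

580.7 mm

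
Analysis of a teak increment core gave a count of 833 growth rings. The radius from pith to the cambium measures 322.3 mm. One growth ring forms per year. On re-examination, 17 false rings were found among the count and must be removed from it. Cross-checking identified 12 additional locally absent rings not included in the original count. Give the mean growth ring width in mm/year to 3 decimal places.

0.389 mm/year

After corrections the count is 833 − 17 + 12 = 828 growth rings.
Extension rate ≈ 322.3 / 828 = 0.389 mm/year.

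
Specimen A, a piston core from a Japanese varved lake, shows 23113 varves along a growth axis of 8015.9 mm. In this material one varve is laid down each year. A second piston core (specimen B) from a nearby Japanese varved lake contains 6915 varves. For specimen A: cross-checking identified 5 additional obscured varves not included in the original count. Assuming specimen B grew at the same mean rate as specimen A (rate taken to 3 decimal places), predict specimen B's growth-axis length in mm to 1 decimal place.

2399.5 mm

Specimen A: after corrections the count is 23113 + 5 = 23118 varves.
A: Extension rate ≈ 8015.9 / 23118 = 0.347 mm/year.
Length of B = 0.347 × 6915 = 2399.5 mm.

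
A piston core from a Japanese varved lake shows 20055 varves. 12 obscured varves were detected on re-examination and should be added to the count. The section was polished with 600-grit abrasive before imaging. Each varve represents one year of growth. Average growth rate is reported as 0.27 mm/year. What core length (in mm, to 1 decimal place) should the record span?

Correcting the raw count gives 20055 + 12 = 20067 true varves.
Length ≈ 0.27 × 20067 = 5418.1 mm.

5418.1 mm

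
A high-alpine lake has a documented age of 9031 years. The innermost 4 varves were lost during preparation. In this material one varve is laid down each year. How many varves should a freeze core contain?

9027 varves

At one varve per year, 9031 years correspond to 9031 varves.
9031 − 4 missed = 9027 varves expected in the prepared section.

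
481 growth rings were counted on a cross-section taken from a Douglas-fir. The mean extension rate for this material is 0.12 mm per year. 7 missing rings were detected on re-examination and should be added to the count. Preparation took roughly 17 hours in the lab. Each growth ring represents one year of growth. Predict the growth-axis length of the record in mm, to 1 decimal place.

58.6 mm

True growth ring count = 481 + 7 = 488.
Length ≈ 0.12 × 488 = 58.6 mm.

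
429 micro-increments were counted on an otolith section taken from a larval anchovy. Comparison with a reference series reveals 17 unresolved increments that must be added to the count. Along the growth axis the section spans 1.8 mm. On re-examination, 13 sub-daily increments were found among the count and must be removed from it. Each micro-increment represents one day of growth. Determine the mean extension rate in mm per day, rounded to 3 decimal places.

Correcting the raw count gives 429 − 13 + 17 = 433 true micro-increments.
Mean rate = 1.8 mm / 433 days ≈ 0.004 mm per day.

0.004 mm per day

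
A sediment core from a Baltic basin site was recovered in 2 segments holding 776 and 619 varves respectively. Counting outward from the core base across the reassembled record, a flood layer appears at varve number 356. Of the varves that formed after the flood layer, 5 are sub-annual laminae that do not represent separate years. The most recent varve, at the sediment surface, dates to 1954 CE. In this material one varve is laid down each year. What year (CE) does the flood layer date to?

920 CE

Total varves = 776 + 619 = 1395.
Between varve 356 and the sediment surface there are 1395 − 356 = 1039 varves.
Removing the 5 false varves leaves 1039 − 5 = 1034 true varves beyond the flood layer.
1954 − 1034 = 920 CE.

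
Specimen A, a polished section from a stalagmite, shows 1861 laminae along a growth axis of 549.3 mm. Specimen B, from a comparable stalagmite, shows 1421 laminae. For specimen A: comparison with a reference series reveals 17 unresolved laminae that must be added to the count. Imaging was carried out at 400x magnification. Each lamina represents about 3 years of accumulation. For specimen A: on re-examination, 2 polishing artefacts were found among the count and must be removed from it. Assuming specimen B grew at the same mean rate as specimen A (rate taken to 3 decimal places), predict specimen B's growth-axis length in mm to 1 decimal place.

Specimen A: adjusted count: 1861 − 2 + 17 = 1876 laminae.
Specimen A: at 3 years per lamina, 1876 × 3 = 5628 years.
A: 549.3 mm over 5628 years gives 549.3 / 5628 ≈ 0.098 mm/year.
Specimen B: at 3 years per lamina, 1421 × 3 = 4263 years. Length of B = 0.098 × 4263 = 417.8 mm.

417.8 mm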